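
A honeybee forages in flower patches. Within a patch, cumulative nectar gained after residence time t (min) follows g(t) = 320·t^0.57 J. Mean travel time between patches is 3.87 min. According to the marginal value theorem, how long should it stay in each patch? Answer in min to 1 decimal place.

5.1 min

By the marginal value theorem, leave when the instantaneous gain rate g'(t) equals the habitat-wide average g(t)/(T + t).
g'(t) = 0.57·320·t^-0.43. Setting 0.57·320·t^-0.43 = 320·t^0.57/(3.87+t) gives 0.57(3.87+t) = t, so 0.43·t = 0.57×3.87.
t* = 0.57×3.87/0.43 = 5.13 min.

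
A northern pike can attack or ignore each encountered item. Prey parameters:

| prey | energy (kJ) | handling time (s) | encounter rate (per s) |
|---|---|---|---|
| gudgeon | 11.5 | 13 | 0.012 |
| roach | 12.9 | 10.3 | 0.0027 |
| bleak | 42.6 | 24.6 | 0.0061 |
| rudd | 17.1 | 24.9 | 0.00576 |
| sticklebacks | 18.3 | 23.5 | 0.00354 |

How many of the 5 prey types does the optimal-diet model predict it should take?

5

Profitabilities (E/h, kJ/s): bleak 1.73, roach 1.25, gudgeon 0.885, sticklebacks 0.779, rudd 0.687. Add prey in this order while the next type's profitability exceeds the intake rate on those already taken.
Rate on top 1: 0.226. roach: 1.25 > 0.226 → include.
Rate on top 2: 0.2502. gudgeon: 0.885 > 0.2502 → include.
Rate on top 3: 0.3244. sticklebacks: 0.779 > 0.3244 → include.
Rate on top 4: 0.3511. rudd: 0.687 > 0.3511 → include.
Optimal diet: bleak, roach, gudgeon, sticklebacks, rudd — 5 of 5 types.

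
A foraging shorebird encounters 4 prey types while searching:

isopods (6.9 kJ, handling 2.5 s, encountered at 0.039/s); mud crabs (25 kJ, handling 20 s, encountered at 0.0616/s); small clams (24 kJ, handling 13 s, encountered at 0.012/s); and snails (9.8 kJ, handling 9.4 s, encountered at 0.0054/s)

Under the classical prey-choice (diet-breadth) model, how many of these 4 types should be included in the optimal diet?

4

E/h in descending order: isopods 2.76, small clams 1.85, mud crabs 1.25, snails 1.04 kJ/s. The optimal diet is the largest prefix of this list for which every included type satisfies E_i/h_i > R on the types above it.
Rate on top 1: 0.2452. small clams: 1.85 > 0.2452 → include.
Rate on top 2: 0.4444. mud crabs: 1.25 > 0.4444 → include.
Rate on top 3: 0.8437. snails: 1.04 > 0.8437 → include.
Optimal diet: isopods, small clams, mud crabs, snails — 4 of 4 types.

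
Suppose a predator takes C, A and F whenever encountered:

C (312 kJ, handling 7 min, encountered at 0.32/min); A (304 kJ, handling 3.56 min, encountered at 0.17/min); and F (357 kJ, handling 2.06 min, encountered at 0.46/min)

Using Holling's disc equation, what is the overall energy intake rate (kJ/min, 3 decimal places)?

Energy encountered per unit search time: 0.32×312 + 0.17×304 + 0.46×357 = 315.7 kJ/min.
Handling time per unit search time: 0.32×7 + 0.17×3.56 + 0.46×2.06 = 3.793.
Rate = 315.7/(1 + 3.793) = 65.88 kJ/min.

65.878 kJ/min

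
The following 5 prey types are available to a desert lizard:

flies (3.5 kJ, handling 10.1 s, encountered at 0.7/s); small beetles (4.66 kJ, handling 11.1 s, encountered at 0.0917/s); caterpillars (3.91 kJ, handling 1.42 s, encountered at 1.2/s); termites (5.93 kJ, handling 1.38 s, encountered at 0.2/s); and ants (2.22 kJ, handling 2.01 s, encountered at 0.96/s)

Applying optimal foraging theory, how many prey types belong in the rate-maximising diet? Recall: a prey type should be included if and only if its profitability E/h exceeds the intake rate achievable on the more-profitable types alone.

2

E/h in descending order: termites 4.3, caterpillars 2.75, ants 1.1, small beetles 0.42, flies 0.347 kJ/s. The optimal diet is the largest prefix of this list for which every included type satisfies E_i/h_i > R on the types above it.
Rate on top 1: 0.9295. caterpillars: 2.75 > 0.9295 → include.
Rate on top 2: 1.972. ants: 1.1 < 1.972 → exclude; stop.
Optimal diet: termites, caterpillars — 2 of 5 types.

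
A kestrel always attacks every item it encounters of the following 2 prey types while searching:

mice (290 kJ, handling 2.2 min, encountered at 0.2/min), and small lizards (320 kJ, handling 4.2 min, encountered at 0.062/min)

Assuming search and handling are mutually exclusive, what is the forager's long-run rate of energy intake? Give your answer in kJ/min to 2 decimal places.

45.78 kJ/min

Energy encountered per unit search time: 0.2×290 + 0.062×320 = 77.84 kJ/min.
Handling time per unit search time: 0.2×2.2 + 0.062×4.2 = 0.7004.
Rate = 77.84/(1 + 0.7004) = 45.78 kJ/min.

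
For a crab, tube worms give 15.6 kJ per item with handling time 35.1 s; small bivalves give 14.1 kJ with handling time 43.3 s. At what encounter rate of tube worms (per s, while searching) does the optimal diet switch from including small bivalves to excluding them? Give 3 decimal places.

Drop small bivalves once their profitability E₂/h₂ falls below the rate achievable on tube worms alone: E₂/h₂ = λE₁/(1 + λh₁).
Solve for λ: λE₁h₂ = E₂(1 + λh₁) → λ(E₁h₂ − E₂h₁) = E₂ → λ = E₂/(E₁h₂ − E₂h₁).
λ = 14.1/(15.6×43.3 − 14.1×35.1) = 14.1/180.6 = 0.07809 per s.

0.078 per s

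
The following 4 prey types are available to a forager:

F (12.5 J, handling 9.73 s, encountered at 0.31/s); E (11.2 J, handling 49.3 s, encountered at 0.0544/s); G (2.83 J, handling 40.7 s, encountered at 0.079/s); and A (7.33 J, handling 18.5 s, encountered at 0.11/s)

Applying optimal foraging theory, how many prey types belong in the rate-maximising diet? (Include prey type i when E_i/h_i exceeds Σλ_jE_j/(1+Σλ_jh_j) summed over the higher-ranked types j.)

1

E/h in descending order: F 1.28, A 0.396, E 0.227, G 0.0695 J/s. The optimal diet is the largest prefix of this list for which every included type satisfies E_i/h_i > R on the types above it.
Rate on top 1: 0.9648. A: 0.396 < 0.9648 → exclude; stop.
Optimal diet: F — 1 of 4 types.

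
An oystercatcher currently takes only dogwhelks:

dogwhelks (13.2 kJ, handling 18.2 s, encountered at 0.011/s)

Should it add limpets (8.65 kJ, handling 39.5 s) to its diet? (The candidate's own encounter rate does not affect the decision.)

On dogwhelks alone, R = ΣλE/(1+Σλh) = 0.1452/1.2 = 0.121 kJ/s.
Profitability of limpets: 8.65/39.5 = 0.219 kJ/s.
Since 0.219 > R, including limpets increases the long-run rate.

Yes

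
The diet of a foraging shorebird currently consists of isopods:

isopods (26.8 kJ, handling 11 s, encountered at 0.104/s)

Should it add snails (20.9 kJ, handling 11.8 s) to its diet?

Yes

On isopods alone, R = ΣλE/(1+Σλh) = 2.787/2.144 = 1.3 kJ/s.
Profitability of snails: 20.9/11.8 = 1.771 kJ/s.
Since 1.771 > R, including snails increases the long-run rate.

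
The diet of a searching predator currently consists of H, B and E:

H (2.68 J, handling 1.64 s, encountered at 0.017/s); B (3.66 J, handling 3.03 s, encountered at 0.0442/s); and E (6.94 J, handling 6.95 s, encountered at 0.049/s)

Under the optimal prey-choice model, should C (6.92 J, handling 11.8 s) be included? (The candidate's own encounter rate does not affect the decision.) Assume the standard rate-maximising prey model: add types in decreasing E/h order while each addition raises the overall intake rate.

Current rate: (0.017×2.68 + 0.0442×3.66 + 0.049×6.94)/(1 + 0.017×1.64 + 0.0442×3.03 + 0.049×6.95) = 0.3644 J/s.
C: E/h = 6.92/11.8 = 0.5864 J/s.
0.5864 > 0.3644, so adding C raises the average — include it.

Yes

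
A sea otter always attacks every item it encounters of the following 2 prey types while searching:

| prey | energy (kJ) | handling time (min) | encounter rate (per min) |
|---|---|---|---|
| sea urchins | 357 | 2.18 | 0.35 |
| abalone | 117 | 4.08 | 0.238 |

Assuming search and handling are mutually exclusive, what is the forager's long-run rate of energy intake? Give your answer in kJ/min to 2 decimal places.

R = (0.35×357 + 0.238×117) / (1 + 0.35×2.18 + 0.238×4.08) = 152.8/2.734 = 55.89 kJ/min.

55.89 kJ/min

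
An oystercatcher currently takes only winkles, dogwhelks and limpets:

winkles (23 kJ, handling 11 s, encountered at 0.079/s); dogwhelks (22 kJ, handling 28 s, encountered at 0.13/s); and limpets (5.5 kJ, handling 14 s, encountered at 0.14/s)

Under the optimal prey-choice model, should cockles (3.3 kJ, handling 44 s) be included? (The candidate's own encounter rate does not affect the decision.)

No

Current rate: (0.079×23 + 0.13×22 + 0.14×5.5)/(1 + 0.079×11 + 0.13×28 + 0.14×14) = 0.7293 kJ/s.
cockles: E/h = 3.3/44 = 0.075 kJ/s.
0.075 < 0.7293, so adding cockles would lower the average — exclude it.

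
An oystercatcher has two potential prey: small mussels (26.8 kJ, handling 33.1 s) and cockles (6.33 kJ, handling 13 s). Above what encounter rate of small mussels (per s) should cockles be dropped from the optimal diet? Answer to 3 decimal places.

0.046 per s

The zero-one rule: include cockles iff E₂/h₂ > λE₁/(1+λh₁). Equality gives the switch point.
λE₁h₂ = E₂ + λE₂h₁ ⇒ λ = E₂/(E₁h₂ − E₂h₁) = 6.33/(348.4 − 209.5) = 0.04558 per s.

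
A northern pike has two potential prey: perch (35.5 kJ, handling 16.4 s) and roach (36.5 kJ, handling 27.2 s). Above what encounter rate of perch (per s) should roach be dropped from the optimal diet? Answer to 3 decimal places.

The zero-one rule: include roach iff E₂/h₂ > λE₁/(1+λh₁). Equality gives the switch point.
λE₁h₂ = E₂ + λE₂h₁ ⇒ λ = E₂/(E₁h₂ − E₂h₁) = 36.5/(965.6 − 598.6) = 0.09946 per s.

0.099 per s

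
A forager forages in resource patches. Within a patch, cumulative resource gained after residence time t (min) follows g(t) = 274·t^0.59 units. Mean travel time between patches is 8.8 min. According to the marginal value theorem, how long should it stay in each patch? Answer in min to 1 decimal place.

12.7 min

Optimal t* satisfies g'(t*) = g(t*)/(T + t*).
g'(t) = 0.59·274·t^-0.41. Setting 0.59·274·t^-0.41 = 274·t^0.59/(8.8+t) gives 0.59(8.8+t) = t, so 0.41·t = 0.59×8.8.
t* = 0.59×8.8/0.41 = 12.66 min.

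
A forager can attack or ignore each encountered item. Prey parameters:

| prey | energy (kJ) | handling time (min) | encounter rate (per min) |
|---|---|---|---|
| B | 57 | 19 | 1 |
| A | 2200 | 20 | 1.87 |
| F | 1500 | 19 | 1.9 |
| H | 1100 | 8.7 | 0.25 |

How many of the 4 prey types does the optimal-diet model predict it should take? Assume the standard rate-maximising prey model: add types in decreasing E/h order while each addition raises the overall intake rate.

Profitabilities (E/h, kJ/min): H 126, A 110, F 78.9, B 3. Add prey in this order while the next type's profitability exceeds the intake rate on those already taken.
Rate on top 1: 86.61. A: 110 > 86.61 → include.
Rate on top 2: 108.2. F: 78.9 < 108.2 → exclude; stop.
Optimal diet: H, A — 2 of 4 types.

2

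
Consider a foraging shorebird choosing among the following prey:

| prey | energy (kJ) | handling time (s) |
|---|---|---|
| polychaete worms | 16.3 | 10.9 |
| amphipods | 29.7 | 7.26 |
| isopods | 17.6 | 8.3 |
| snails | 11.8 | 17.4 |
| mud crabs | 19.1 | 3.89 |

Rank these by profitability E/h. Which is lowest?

In descending order of E/h:
mud crabs: 19.1/3.89 = 4.91 kJ/s
amphipods: 29.7/7.26 = 4.09 kJ/s
isopods: 17.6/8.3 = 2.12 kJ/s
polychaete worms: 16.3/10.9 = 1.5 kJ/s
snails: 11.8/17.4 = 0.678 kJ/s

snails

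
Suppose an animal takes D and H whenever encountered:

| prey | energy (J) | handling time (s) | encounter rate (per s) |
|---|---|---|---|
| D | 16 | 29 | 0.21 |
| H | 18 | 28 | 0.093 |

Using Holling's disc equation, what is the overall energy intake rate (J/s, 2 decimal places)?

0.52 J/s

R = Σλ_iE_i / (1 + Σλ_ih_i)
Numerator: 0.21×16 + 0.093×18 = 5.034
Denominator: 1 + 0.21×29 + 0.093×28 = 9.694
R = 5.034/9.694 = 0.5193 J/s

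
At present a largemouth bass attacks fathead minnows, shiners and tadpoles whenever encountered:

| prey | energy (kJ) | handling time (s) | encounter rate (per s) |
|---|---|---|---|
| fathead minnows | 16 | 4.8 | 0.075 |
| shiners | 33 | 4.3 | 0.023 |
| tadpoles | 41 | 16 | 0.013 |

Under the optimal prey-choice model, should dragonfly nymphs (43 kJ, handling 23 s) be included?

Yes

Intake rate on the current diet: R = (0.075×16 + 0.023×33 + 0.013×41) / (1 + 0.075×4.8 + 0.023×4.3 + 0.013×16) = 2.492/1.667 = 1.495 kJ/s.
Profitability of dragonfly nymphs: 43/23 = 1.87 kJ/s.
Since 1.87 > R, including dragonfly nymphs increases the long-run rate.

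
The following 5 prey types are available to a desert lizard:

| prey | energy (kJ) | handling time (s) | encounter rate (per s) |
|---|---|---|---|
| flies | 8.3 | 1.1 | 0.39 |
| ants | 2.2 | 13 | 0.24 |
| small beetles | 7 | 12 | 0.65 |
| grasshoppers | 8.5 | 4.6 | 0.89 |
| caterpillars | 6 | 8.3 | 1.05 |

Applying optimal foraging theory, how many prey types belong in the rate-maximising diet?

E/h in descending order: flies 7.55, grasshoppers 1.85, caterpillars 0.723, small beetles 0.583, ants 0.169 kJ/s. The optimal diet is the largest prefix of this list for which every included type satisfies E_i/h_i > R on the types above it.
Rate on top 1: 2.265. grasshoppers: 1.85 < 2.265 → exclude; stop.
Optimal diet: flies — 1 of 5 types.

1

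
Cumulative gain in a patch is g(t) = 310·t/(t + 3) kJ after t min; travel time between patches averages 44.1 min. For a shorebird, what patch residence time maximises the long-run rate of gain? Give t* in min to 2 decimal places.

Maximise g(t)/(T+t): set derivative to zero → g'(t)(T+t) = g(t).
g'(t) = 310·3/(t + 3)². Setting 310·3/(t+3)² = 310t/[(t+3)(44.1+t)] gives 3(44.1+t) = t(t+3), so t² = 3×44.1 = 132.3.
t* = √132.3 = 11.5 min.

11.50 min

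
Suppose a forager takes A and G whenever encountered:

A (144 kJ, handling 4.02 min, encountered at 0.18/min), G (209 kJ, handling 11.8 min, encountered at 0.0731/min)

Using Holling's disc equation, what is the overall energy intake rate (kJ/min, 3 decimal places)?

15.930 kJ/min

Energy encountered per unit search time: 0.18×144 + 0.0731×209 = 41.2 kJ/min.
Handling time per unit search time: 0.18×4.02 + 0.0731×11.8 = 1.586.
Rate = 41.2/(1 + 1.586) = 15.93 kJ/min.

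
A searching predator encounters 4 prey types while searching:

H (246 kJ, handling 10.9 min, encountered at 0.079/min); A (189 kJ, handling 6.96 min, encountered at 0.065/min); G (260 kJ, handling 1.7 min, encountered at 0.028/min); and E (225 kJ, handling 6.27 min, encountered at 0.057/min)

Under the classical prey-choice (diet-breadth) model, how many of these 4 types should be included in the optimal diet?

E/h in descending order: G 153, E 35.9, A 27.2, H 22.6 kJ/min. The optimal diet is the largest prefix of this list for which every included type satisfies E_i/h_i > R on the types above it.
Rate on top 1: 6.949. E: 35.9 > 6.949 → include.
Rate on top 2: 14.31. A: 27.2 > 14.31 → include.
Rate on top 3: 17.44. H: 22.6 > 17.44 → include.
Optimal diet: G, E, A, H — 4 of 4 types.

4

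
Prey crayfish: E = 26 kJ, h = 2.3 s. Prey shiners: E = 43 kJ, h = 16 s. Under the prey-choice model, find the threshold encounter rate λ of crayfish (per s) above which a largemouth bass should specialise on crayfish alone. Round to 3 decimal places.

0.136 per s

The zero-one rule: include shiners iff E₂/h₂ > λE₁/(1+λh₁). Equality gives the switch point.
λE₁h₂ = E₂ + λE₂h₁ ⇒ λ = E₂/(E₁h₂ − E₂h₁) = 43/(416 − 98.9) = 0.1356 per s.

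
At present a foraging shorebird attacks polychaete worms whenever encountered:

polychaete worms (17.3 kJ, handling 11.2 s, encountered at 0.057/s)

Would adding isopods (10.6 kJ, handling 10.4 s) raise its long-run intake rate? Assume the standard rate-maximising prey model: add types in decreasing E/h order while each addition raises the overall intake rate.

Yes

Current rate: (0.057×17.3)/(1 + 0.057×11.2) = 0.6019 kJ/s.
isopods: E/h = 10.6/10.4 = 1.019 kJ/s.
1.019 > 0.6019, so adding isopods raises the average — include it.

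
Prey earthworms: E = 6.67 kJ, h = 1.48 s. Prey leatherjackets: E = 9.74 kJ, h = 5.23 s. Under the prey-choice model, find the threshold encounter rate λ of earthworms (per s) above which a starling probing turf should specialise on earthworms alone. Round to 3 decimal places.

Drop leatherjackets once their profitability E₂/h₂ falls below the rate achievable on earthworms alone: E₂/h₂ = λE₁/(1 + λh₁).
Solve for λ: λE₁h₂ = E₂(1 + λh₁) → λ(E₁h₂ − E₂h₁) = E₂ → λ = E₂/(E₁h₂ − E₂h₁).
λ = 9.74/(6.67×5.23 − 9.74×1.48) = 9.74/20.47 = 0.4758 per s.

0.476 per s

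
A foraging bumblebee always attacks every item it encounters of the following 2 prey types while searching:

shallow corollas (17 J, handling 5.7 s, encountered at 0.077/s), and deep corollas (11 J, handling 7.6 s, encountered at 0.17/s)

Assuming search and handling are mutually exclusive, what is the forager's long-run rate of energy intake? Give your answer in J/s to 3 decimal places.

R = (0.077×17 + 0.17×11) / (1 + 0.077×5.7 + 0.17×7.6) = 3.179/2.731 = 1.164 J/s.

1.164 J/s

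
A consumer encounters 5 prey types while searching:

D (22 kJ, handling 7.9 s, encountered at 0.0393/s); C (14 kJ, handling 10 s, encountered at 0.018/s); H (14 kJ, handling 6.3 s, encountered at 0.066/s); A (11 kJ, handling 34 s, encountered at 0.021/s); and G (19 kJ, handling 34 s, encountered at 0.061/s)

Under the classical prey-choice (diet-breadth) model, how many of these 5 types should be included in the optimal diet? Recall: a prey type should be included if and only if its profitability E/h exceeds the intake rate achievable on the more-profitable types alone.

Profitabilities (E/h, kJ/s): D 2.78, H 2.22, C 1.4, G 0.559, A 0.324. Add prey in this order while the next type's profitability exceeds the intake rate on those already taken.
Rate on top 1: 0.6598. H: 2.22 > 0.6598 → include.
Rate on top 2: 1.036. C: 1.4 > 1.036 → include.
Rate on top 3: 1.07. G: 0.559 < 1.07 → exclude; stop.
Optimal diet: D, H, C — 3 of 5 types.

3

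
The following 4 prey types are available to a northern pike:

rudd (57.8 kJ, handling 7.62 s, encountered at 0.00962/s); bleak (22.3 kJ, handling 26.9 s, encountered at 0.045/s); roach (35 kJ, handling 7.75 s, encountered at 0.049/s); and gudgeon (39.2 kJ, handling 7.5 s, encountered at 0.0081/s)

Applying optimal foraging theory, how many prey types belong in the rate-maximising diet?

3

E/h in descending order: rudd 7.59, gudgeon 5.23, roach 4.52, bleak 0.829 kJ/s. The optimal diet is the largest prefix of this list for which every included type satisfies E_i/h_i > R on the types above it.
Rate on top 1: 0.5181. gudgeon: 5.23 > 0.5181 → include.
Rate on top 2: 0.7703. roach: 4.52 > 0.7703 → include.
Rate on top 3: 1.71. bleak: 0.829 < 1.71 → exclude; stop.
Optimal diet: rudd, gudgeon, roach — 3 of 4 types.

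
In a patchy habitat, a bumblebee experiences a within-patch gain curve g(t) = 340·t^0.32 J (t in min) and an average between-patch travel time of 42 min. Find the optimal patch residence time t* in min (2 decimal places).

19.76 min

By the marginal value theorem, leave when the instantaneous gain rate g'(t) equals the habitat-wide average g(t)/(T + t).
g'(t) = 0.32·340·t^-0.68. Setting 0.32·340·t^-0.68 = 340·t^0.32/(42+t) gives 0.32(42+t) = t, so 0.68·t = 0.32×42.
t* = 0.32×42/0.68 = 19.76 min.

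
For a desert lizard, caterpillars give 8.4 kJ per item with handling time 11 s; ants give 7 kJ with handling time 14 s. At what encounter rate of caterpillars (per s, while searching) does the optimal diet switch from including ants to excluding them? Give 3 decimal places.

Drop ants once their profitability E₂/h₂ falls below the rate achievable on caterpillars alone: E₂/h₂ = λE₁/(1 + λh₁).
Solve for λ: λE₁h₂ = E₂(1 + λh₁) → λ(E₁h₂ − E₂h₁) = E₂ → λ = E₂/(E₁h₂ − E₂h₁).
λ = 7/(8.4×14 − 7×11) = 7/40.6 = 0.1724 per s.

0.172 per s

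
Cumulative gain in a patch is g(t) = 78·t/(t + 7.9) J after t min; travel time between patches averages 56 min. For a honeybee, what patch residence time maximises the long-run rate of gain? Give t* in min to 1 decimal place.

By the marginal value theorem, leave when the instantaneous gain rate g'(t) equals the habitat-wide average g(t)/(T + t).
g'(t) = 78·7.9/(t + 7.9)². Setting 78·7.9/(t+7.9)² = 78t/[(t+7.9)(56+t)] gives 7.9(56+t) = t(t+7.9), so t² = 7.9×56 = 442.4.
t* = √442.4 = 21.03 min.

21.0 min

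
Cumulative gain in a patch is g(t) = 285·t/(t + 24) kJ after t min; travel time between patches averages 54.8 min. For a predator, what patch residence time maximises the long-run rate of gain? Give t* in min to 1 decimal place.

36.3 min

By the marginal value theorem, leave when the instantaneous gain rate g'(t) equals the habitat-wide average g(t)/(T + t).
g'(t) = 285·24/(t + 24)². Setting 285·24/(t+24)² = 285t/[(t+24)(54.8+t)] gives 24(54.8+t) = t(t+24), so t² = 24×54.8 = 1315.
t* = √1315 = 36.27 min.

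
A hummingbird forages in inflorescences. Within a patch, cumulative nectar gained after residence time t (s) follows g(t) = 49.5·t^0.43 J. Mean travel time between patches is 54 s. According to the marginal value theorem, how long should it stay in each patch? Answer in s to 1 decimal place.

By the marginal value theorem, leave when the instantaneous gain rate g'(t) equals the habitat-wide average g(t)/(T + t).
g'(t) = 0.43·49.5·t^-0.57. Setting 0.43·49.5·t^-0.57 = 49.5·t^0.43/(54+t) gives 0.43(54+t) = t, so 0.57·t = 0.43×54.
t* = 0.43×54/0.57 = 40.74 s.

40.7 s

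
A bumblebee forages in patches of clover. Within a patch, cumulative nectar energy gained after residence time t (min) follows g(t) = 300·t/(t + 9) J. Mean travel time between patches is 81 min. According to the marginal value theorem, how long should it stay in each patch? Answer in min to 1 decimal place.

Maximise g(t)/(T+t): set derivative to zero → g'(t)(T+t) = g(t).
g'(t) = 300·9/(t + 9)². Setting 300·9/(t+9)² = 300t/[(t+9)(81+t)] gives 9(81+t) = t(t+9), so t² = 9×81 = 729.
t* = √729 = 27 min.

27.0 min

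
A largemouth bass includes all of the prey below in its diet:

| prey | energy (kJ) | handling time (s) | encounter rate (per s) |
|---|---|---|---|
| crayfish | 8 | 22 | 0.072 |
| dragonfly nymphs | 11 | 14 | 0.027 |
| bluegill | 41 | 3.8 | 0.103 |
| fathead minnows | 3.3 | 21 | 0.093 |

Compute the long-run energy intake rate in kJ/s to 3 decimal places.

R = Σλ_iE_i / (1 + Σλ_ih_i)
Numerator: 0.072×8 + 0.027×11 + 0.103×41 + 0.093×3.3 = 5.403
Denominator: 1 + 0.072×22 + 0.027×14 + 0.103×3.8 + 0.093×21 = 5.306
R = 5.403/5.306 = 1.018 kJ/s

1.018 kJ/s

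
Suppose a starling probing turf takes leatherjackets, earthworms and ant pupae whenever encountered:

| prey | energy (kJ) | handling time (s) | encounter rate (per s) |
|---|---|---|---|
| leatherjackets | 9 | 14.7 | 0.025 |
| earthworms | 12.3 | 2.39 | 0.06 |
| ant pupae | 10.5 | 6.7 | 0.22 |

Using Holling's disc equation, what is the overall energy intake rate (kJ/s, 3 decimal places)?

1.097 kJ/s

R = Σλ_iE_i / (1 + Σλ_ih_i)
Numerator: 0.025×9 + 0.06×12.3 + 0.22×10.5 = 3.273
Denominator: 1 + 0.025×14.7 + 0.06×2.39 + 0.22×6.7 = 2.985
R = 3.273/2.985 = 1.097 kJ/s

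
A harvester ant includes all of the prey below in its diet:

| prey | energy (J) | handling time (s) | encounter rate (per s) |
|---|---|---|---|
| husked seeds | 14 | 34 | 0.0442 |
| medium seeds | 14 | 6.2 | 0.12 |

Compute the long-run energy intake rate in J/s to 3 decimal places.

Energy encountered per unit search time: 0.0442×14 + 0.12×14 = 2.299 J/s.
Handling time per unit search time: 0.0442×34 + 0.12×6.2 = 2.247.
Rate = 2.299/(1 + 2.247) = 0.708 J/s.

0.708 J/s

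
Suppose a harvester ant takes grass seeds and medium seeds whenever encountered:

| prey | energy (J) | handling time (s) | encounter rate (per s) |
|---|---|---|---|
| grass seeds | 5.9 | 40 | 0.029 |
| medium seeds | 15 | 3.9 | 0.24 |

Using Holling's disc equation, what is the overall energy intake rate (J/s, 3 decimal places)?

Energy encountered per unit search time: 0.029×5.9 + 0.24×15 = 3.771 J/s.
Handling time per unit search time: 0.029×40 + 0.24×3.9 = 2.096.
Rate = 3.771/(1 + 2.096) = 1.218 J/s.

1.218 J/s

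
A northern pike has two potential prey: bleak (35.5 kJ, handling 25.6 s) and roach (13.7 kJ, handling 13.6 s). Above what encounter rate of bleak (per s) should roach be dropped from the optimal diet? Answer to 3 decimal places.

0.104 per s

At the threshold, the rate on bleak alone equals the profitability of roach: λ·35.5/(1 + λ·25.6) = 13.7/13.6 = 1.007.
Rearranging, λ(35.5 − 1.007×25.6) = 1.007, so λ = 1.007/9.712 = 0.1037 per s.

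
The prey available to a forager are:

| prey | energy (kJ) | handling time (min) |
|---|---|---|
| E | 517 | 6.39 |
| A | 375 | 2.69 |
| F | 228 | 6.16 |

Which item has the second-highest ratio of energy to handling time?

E

In descending order of E/h:
A: 375/2.69 = 139 kJ/min
E: 517/6.39 = 80.9 kJ/min
F: 228/6.16 = 37 kJ/min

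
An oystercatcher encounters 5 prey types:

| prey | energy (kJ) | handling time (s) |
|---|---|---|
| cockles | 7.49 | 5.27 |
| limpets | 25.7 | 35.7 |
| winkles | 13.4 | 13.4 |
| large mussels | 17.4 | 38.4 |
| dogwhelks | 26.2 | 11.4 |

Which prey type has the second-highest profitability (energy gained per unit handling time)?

Profitability E/h (kJ/s): cockles = 7.49/5.27 = 1.42, limpets = 25.7/35.7 = 0.72, winkles = 13.4/13.4 = 1, large mussels = 17.4/38.4 = 0.453, dogwhelks = 26.2/11.4 = 2.3.
Ranked: dogwhelks > cockles > winkles > limpets > large mussels.

cockles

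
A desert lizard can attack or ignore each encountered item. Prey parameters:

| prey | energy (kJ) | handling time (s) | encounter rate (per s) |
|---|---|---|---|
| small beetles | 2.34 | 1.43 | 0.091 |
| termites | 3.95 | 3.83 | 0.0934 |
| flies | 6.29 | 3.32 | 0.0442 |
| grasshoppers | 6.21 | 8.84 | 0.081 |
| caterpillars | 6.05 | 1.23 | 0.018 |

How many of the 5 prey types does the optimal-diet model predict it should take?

Profitabilities (E/h, kJ/s): caterpillars 4.92, flies 1.89, small beetles 1.64, termites 1.03, grasshoppers 0.702. Add prey in this order while the next type's profitability exceeds the intake rate on those already taken.
Rate on top 1: 0.1065. flies: 1.89 > 0.1065 → include.
Rate on top 2: 0.331. small beetles: 1.64 > 0.331 → include.
Rate on top 3: 0.4618. termites: 1.03 > 0.4618 → include.
Rate on top 4: 0.5848. grasshoppers: 0.702 > 0.5848 → include.
Optimal diet: caterpillars, flies, small beetles, termites, grasshoppers — 5 of 5 types.

5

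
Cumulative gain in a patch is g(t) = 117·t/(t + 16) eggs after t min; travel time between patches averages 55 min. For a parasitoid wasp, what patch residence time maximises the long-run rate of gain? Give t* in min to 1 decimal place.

Optimal t* satisfies g'(t*) = g(t*)/(T + t*).
g'(t) = 117·16/(t + 16)². Setting 117·16/(t+16)² = 117t/[(t+16)(55+t)] gives 16(55+t) = t(t+16), so t² = 16×55 = 880.
t* = √880 = 29.66 min.

29.7 min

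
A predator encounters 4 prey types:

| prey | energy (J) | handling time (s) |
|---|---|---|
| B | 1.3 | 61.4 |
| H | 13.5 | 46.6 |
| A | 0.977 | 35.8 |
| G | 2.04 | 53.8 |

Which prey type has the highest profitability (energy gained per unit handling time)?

H

In descending order of E/h:
H: 13.5/46.6 = 0.29 J/s
G: 2.04/53.8 = 0.0379 J/s
A: 0.977/35.8 = 0.0273 J/s
B: 1.3/61.4 = 0.0212 J/s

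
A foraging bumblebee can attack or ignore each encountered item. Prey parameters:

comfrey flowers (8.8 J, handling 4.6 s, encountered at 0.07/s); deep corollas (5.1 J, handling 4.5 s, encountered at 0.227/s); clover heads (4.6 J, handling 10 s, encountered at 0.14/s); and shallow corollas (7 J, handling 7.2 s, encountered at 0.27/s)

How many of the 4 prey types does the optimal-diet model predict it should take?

3

Profitabilities (E/h, J/s): comfrey flowers 1.91, deep corollas 1.13, shallow corollas 0.972, clover heads 0.46. Add prey in this order while the next type's profitability exceeds the intake rate on those already taken.
Rate on top 1: 0.466. deep corollas: 1.13 > 0.466 → include.
Rate on top 2: 0.7569. shallow corollas: 0.972 > 0.7569 → include.
Rate on top 3: 0.8545. clover heads: 0.46 < 0.8545 → exclude; stop.
Optimal diet: comfrey flowers, deep corollas, shallow corollas — 3 of 4 types.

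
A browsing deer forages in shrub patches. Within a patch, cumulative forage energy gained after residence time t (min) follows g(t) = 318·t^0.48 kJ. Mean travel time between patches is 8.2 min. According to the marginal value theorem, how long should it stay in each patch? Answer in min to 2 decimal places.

Maximise g(t)/(T+t): set derivative to zero → g'(t)(T+t) = g(t).
g'(t) = 0.48·318·t^-0.52. Setting 0.48·318·t^-0.52 = 318·t^0.48/(8.2+t) gives 0.48(8.2+t) = t, so 0.52·t = 0.48×8.2.
t* = 0.48×8.2/0.52 = 7.569 min.

7.57 min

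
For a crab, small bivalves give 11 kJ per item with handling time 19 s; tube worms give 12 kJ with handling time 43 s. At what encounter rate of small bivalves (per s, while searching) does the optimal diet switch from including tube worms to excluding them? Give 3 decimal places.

Drop tube worms once their profitability E₂/h₂ falls below the rate achievable on small bivalves alone: E₂/h₂ = λE₁/(1 + λh₁).
Solve for λ: λE₁h₂ = E₂(1 + λh₁) → λ(E₁h₂ − E₂h₁) = E₂ → λ = E₂/(E₁h₂ − E₂h₁).
λ = 12/(11×43 − 12×19) = 12/245 = 0.04898 per s.

0.049 per s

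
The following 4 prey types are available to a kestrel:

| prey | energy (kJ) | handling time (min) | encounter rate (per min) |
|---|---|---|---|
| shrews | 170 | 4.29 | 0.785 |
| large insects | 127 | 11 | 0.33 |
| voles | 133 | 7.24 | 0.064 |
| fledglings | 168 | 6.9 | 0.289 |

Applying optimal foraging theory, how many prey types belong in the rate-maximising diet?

Profitabilities (E/h, kJ/min): shrews 39.6, fledglings 24.3, voles 18.4, large insects 11.5. Add prey in this order while the next type's profitability exceeds the intake rate on those already taken.
Rate on top 1: 30.55. fledglings: 24.3 < 30.55 → exclude; stop.
Optimal diet: shrews — 1 of 4 types.

1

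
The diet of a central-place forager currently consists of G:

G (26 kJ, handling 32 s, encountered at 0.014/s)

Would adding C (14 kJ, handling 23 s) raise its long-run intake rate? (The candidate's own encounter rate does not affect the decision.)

On G alone, R = ΣλE/(1+Σλh) = 0.364/1.448 = 0.2514 kJ/s.
Profitability of C: 14/23 = 0.6087 kJ/s.
Since 0.6087 > R, including C increases the long-run rate.

Yes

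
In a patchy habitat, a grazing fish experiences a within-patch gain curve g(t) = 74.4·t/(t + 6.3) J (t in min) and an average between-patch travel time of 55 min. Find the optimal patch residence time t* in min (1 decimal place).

18.6 min

Maximise g(t)/(T+t): set derivative to zero → g'(t)(T+t) = g(t).
g'(t) = 74.4·6.3/(t + 6.3)². Setting 74.4·6.3/(t+6.3)² = 74.4t/[(t+6.3)(55+t)] gives 6.3(55+t) = t(t+6.3), so t² = 6.3×55 = 346.5.
t* = √346.5 = 18.61 min.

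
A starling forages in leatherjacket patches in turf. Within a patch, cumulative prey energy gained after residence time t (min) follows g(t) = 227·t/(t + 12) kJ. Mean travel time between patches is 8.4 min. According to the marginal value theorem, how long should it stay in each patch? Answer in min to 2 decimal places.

Optimal t* satisfies g'(t*) = g(t*)/(T + t*).
g'(t) = 227·12/(t + 12)². Setting 227·12/(t+12)² = 227t/[(t+12)(8.4+t)] gives 12(8.4+t) = t(t+12), so t² = 12×8.4 = 100.8.
t* = √100.8 = 10.04 min.

10.04 min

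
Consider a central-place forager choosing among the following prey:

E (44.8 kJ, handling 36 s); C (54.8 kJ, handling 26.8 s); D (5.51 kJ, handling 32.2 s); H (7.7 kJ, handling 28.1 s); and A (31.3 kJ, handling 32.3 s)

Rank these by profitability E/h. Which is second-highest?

Profitability E/h (kJ/s): E = 44.8/36 = 1.24, C = 54.8/26.8 = 2.04, D = 5.51/32.2 = 0.171, H = 7.7/28.1 = 0.274, A = 31.3/32.3 = 0.969.
Ranked: C > E > A > H > D.

E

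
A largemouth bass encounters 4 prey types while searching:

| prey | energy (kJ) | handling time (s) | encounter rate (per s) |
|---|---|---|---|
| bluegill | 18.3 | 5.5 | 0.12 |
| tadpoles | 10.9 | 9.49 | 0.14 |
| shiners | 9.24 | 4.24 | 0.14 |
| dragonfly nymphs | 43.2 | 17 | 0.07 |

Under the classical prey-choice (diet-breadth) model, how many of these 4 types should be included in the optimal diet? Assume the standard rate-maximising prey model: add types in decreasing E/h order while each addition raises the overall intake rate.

3

Profitabilities (E/h, kJ/s): bluegill 3.33, dragonfly nymphs 2.54, shiners 2.18, tadpoles 1.15. Add prey in this order while the next type's profitability exceeds the intake rate on those already taken.
Rate on top 1: 1.323. dragonfly nymphs: 2.54 > 1.323 → include.
Rate on top 2: 1.832. shiners: 2.18 > 1.832 → include.
Rate on top 3: 1.892. tadpoles: 1.15 < 1.892 → exclude; stop.
Optimal diet: bluegill, dragonfly nymphs, shiners — 3 of 4 types.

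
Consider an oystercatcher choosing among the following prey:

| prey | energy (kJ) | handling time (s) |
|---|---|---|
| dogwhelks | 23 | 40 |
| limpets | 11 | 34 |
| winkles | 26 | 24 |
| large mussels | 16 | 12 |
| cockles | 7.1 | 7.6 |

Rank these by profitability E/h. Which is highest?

large mussels

In descending order of E/h:
large mussels: 16/12 = 1.33 kJ/s
winkles: 26/24 = 1.08 kJ/s
cockles: 7.1/7.6 = 0.934 kJ/s
dogwhelks: 23/40 = 0.575 kJ/s
limpets: 11/34 = 0.324 kJ/s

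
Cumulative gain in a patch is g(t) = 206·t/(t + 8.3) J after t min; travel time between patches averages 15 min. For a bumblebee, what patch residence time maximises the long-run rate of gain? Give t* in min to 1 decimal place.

Optimal t* satisfies g'(t*) = g(t*)/(T + t*).
g'(t) = 206·8.3/(t + 8.3)². Setting 206·8.3/(t+8.3)² = 206t/[(t+8.3)(15+t)] gives 8.3(15+t) = t(t+8.3), so t² = 8.3×15 = 124.5.
t* = √124.5 = 11.16 min.

11.2 min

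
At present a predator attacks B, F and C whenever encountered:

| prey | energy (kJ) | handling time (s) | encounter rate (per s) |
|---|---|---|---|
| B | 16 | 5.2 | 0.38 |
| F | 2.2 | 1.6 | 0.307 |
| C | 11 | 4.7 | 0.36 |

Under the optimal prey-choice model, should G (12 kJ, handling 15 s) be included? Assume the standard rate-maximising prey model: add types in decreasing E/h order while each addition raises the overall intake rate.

Current rate: (0.38×16 + 0.307×2.2 + 0.36×11)/(1 + 0.38×5.2 + 0.307×1.6 + 0.36×4.7) = 2.077 kJ/s.
G: E/h = 12/15 = 0.8 kJ/s.
0.8 < 2.077, so adding G would lower the average — exclude it.

No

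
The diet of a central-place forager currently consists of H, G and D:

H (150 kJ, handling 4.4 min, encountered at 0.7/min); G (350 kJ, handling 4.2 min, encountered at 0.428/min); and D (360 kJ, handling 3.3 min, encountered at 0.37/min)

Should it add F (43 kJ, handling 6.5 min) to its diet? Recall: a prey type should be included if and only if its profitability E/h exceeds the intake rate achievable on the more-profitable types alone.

On H, G and D alone, R = ΣλE/(1+Σλh) = 388/7.099 = 54.66 kJ/min.
F: E/h = 43/6.5 = 6.615 kJ/min.
Since 6.615 < R, time spent handling F is better spent searching.

No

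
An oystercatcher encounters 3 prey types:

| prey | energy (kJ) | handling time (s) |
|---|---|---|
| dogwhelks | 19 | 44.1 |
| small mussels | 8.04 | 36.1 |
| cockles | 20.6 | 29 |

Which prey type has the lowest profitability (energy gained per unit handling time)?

small mussels

In descending order of E/h:
cockles: 20.6/29 = 0.71 kJ/s
dogwhelks: 19/44.1 = 0.431 kJ/s
small mussels: 8.04/36.1 = 0.223 kJ/s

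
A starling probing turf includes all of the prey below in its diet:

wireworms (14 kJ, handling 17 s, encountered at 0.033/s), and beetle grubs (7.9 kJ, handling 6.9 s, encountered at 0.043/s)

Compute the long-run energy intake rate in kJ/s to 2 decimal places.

0.43 kJ/s

Energy encountered per unit search time: 0.033×14 + 0.043×7.9 = 0.8017 kJ/s.
Handling time per unit search time: 0.033×17 + 0.043×6.9 = 0.8577.
Rate = 0.8017/(1 + 0.8577) = 0.4316 kJ/s.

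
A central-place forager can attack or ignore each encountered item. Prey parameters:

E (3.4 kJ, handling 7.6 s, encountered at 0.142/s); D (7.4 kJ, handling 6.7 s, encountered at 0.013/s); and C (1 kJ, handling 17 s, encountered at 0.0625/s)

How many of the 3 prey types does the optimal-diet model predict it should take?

Profitabilities (E/h, kJ/s): D 1.1, E 0.447, C 0.0588. Add prey in this order while the next type's profitability exceeds the intake rate on those already taken.
Rate on top 1: 0.08849. E: 0.447 > 0.08849 → include.
Rate on top 2: 0.2673. C: 0.0588 < 0.2673 → exclude; stop.
Optimal diet: D, E — 2 of 3 types.

2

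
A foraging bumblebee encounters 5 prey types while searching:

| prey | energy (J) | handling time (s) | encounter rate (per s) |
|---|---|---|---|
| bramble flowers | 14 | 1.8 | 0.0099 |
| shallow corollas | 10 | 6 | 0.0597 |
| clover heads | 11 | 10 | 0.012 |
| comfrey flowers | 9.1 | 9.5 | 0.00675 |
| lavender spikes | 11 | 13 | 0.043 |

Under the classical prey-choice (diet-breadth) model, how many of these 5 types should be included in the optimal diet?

E/h in descending order: bramble flowers 7.78, shallow corollas 1.67, clover heads 1.1, comfrey flowers 0.958, lavender spikes 0.846 J/s. The optimal diet is the largest prefix of this list for which every included type satisfies E_i/h_i > R on the types above it.
Rate on top 1: 0.1362. shallow corollas: 1.67 > 0.1362 → include.
Rate on top 2: 0.5346. clover heads: 1.1 > 0.5346 → include.
Rate on top 3: 0.5799. comfrey flowers: 0.958 > 0.5799 → include.
Rate on top 4: 0.5955. lavender spikes: 0.846 > 0.5955 → include.
Optimal diet: bramble flowers, shallow corollas, clover heads, comfrey flowers, lavender spikes — 5 of 5 types.

5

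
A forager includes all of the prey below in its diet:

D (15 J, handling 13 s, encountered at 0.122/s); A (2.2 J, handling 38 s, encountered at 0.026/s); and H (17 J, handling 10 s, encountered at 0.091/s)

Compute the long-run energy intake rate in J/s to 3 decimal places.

0.766 J/s

R = Σλ_iE_i / (1 + Σλ_ih_i)
Numerator: 0.122×15 + 0.026×2.2 + 0.091×17 = 3.434
Denominator: 1 + 0.122×13 + 0.026×38 + 0.091×10 = 4.484
R = 3.434/4.484 = 0.7659 J/s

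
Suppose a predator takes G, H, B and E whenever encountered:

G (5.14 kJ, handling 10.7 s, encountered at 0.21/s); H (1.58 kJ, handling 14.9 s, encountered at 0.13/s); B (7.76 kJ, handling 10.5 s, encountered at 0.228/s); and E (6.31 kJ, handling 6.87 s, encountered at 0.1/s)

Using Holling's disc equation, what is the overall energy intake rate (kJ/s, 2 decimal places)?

0.45 kJ/s

Energy encountered per unit search time: 0.21×5.14 + 0.13×1.58 + 0.228×7.76 + 0.1×6.31 = 3.685 kJ/s.
Handling time per unit search time: 0.21×10.7 + 0.13×14.9 + 0.228×10.5 + 0.1×6.87 = 7.265.
Rate = 3.685/(1 + 7.265) = 0.4459 kJ/s.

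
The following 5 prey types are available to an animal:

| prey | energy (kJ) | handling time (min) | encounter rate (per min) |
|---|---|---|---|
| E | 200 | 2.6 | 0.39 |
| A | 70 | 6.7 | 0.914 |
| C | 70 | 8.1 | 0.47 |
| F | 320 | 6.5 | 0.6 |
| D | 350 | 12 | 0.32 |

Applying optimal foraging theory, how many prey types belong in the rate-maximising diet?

Profitabilities (E/h, kJ/min): E 76.9, F 49.2, D 29.2, A 10.4, C 8.64. Add prey in this order while the next type's profitability exceeds the intake rate on those already taken.
Rate on top 1: 38.73. F: 49.2 > 38.73 → include.
Rate on top 2: 45.65. D: 29.2 < 45.65 → exclude; stop.
Optimal diet: E, F — 2 of 5 types.

2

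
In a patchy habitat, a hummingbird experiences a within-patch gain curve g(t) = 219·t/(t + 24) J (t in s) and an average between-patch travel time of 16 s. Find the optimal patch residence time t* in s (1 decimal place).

19.6 s

Optimal t* satisfies g'(t*) = g(t*)/(T + t*).
g'(t) = 219·24/(t + 24)². Setting 219·24/(t+24)² = 219t/[(t+24)(16+t)] gives 24(16+t) = t(t+24), so t² = 24×16 = 384.
t* = √384 = 19.6 s.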